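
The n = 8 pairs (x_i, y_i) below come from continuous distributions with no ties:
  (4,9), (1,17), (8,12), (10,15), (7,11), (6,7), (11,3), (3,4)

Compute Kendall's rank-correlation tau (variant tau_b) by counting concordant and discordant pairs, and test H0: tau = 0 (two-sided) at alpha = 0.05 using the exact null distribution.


Step 1: Enumerate the 28 unordered pairs (i,j) with i<j and classify each by sign(x_j-x_i) * sign(y_j-y_i).
  (1,2):dx=-3,dy=+8->D; (1,3):dx=+4,dy=+3->C; (1,4):dx=+6,dy=+6->C; (1,5):dx=+3,dy=+2->C
  (1,6):dx=+2,dy=-2->D; (1,7):dx=+7,dy=-6->D; (1,8):dx=-1,dy=-5->C; (2,3):dx=+7,dy=-5->D
  (2,4):dx=+9,dy=-2->D; (2,5):dx=+6,dy=-6->D; (2,6):dx=+5,dy=-10->D; (2,7):dx=+10,dy=-14->D
  (2,8):dx=+2,dy=-13->D; (3,4):dx=+2,dy=+3->C; (3,5):dx=-1,dy=-1->C; (3,6):dx=-2,dy=-5->C
  (3,7):dx=+3,dy=-9->D; (3,8):dx=-5,dy=-8->C; (4,5):dx=-3,dy=-4->C; (4,6):dx=-4,dy=-8->C
  (4,7):dx=+1,dy=-12->D; (4,8):dx=-7,dy=-11->C; (5,6):dx=-1,dy=-4->C; (5,7):dx=+4,dy=-8->D
  (5,8):dx=-4,dy=-7->C; (6,7):dx=+5,dy=-4->D; (6,8):dx=-3,dy=-3->C; (7,8):dx=-8,dy=+1->D
Step 2: C = 14, D = 14, total pairs = 28.
Step 3: tau = (C - D)/(n(n-1)/2) = (14 - 14)/28 = 0.000000.
Step 4: Exact two-sided p-value (enumerate n! = 40320 permutations of y under H0): p = 1.000000.
Step 5: alpha = 0.05. fail to reject H0.

tau_b = 0.0000 (C=14, D=14), p = 1.000000, fail to reject H0.


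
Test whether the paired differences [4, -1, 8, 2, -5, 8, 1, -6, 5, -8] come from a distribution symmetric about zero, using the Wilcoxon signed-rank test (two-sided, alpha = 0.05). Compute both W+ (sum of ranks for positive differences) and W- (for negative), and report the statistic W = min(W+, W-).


Step 1: Drop any zero differences (none here) and take |d_i|.
|d| = [4, 1, 8, 2, 5, 8, 1, 6, 5, 8]
Step 2: Midrank |d_i| (ties get averaged ranks).
ranks: |4|->4, |1|->1.5, |8|->9, |2|->3, |5|->5.5, |8|->9, |1|->1.5, |6|->7, |5|->5.5, |8|->9
Step 3: Attach original signs; sum ranks with positive sign and with negative sign.
W+ = 4 + 9 + 3 + 9 + 1.5 + 5.5 = 32
W- = 1.5 + 5.5 + 7 + 9 = 23
(Check: W+ + W- = 55 should equal n(n+1)/2 = 55.)
Step 4: Test statistic W = min(W+, W-) = 23.
Step 5: Ties in |d|, so use the tie-corrected normal approximation.
        E[W] = n(n+1)/4 = 10*11/4 = 27.5.
        Tie groups: |d|=1 (t=2), |d|=5 (t=2), |d|=8 (t=3); sum(t^3 - t) = 36.
        Var[W] = n(n+1)(2n+1)/24 - sum(t^3-t)/48 = 2310/24 - 36/48 = 95.5.
        z = (W - E[W]) / sqrt(Var[W]) = (23 - 27.5) / 9.7724 = -0.4605.
        Two-sided p = 2*Phi(z) = 0.645172.
Step 6: alpha = 0.05. fail to reject H0.

W+ = 32, W- = 23, W = min = 23, p = 0.645172, fail to reject H0.


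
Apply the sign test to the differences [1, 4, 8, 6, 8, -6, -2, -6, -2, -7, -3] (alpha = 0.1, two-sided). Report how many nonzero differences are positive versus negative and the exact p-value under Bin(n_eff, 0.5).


Step 1: Discard zero differences. Original n = 11; n_eff = number of nonzero differences = 11.
Nonzero differences (with sign): +1, +4, +8, +6, +8, -6, -2, -6, -2, -7, -3
Step 2: Count signs: positive = 5, negative = 6.
Step 3: Under H0: P(positive) = 0.5, so the number of positives S ~ Bin(11, 0.5).
Step 4: Two-sided exact p-value = sum of Bin(11,0.5) probabilities at or below the observed probability = 1.000000.
Step 5: alpha = 0.1. fail to reject H0.

n_eff = 11, pos = 5, neg = 6, p = 1.000000, fail to reject H0.


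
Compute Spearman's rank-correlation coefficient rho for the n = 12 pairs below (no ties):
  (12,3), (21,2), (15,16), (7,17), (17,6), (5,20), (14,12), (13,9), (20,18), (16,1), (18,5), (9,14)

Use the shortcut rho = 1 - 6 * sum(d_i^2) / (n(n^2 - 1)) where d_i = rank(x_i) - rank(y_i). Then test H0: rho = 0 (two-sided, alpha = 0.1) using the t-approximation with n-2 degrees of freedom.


Step 1: Rank x and y separately (midranks; no ties here).
rank(x): 12->4, 21->12, 15->7, 7->2, 17->9, 5->1, 14->6, 13->5, 20->11, 16->8, 18->10, 9->3
rank(y): 3->3, 2->2, 16->9, 17->10, 6->5, 20->12, 12->7, 9->6, 18->11, 1->1, 5->4, 14->8
Step 2: d_i = R_x(i) - R_y(i); compute d_i^2.
  (4-3)^2=1, (12-2)^2=100, (7-9)^2=4, (2-10)^2=64, (9-5)^2=16, (1-12)^2=121, (6-7)^2=1, (5-6)^2=1, (11-11)^2=0, (8-1)^2=49, (10-4)^2=36, (3-8)^2=25
sum(d^2) = 418.
Step 3: rho = 1 - 6*418 / (12*(12^2 - 1)) = 1 - 2508/1716 = -0.461538.
Step 4: Under H0, t = rho * sqrt((n-2)/(1-rho^2)) = -1.6452 ~ t(10).
Step 5: Two-sided p-value from the t-distribution with 10 df = 0.130948.
Step 6: alpha = 0.1. fail to reject H0.

rho = -0.4615, p = 0.130948, fail to reject H0 at alpha = 0.1.


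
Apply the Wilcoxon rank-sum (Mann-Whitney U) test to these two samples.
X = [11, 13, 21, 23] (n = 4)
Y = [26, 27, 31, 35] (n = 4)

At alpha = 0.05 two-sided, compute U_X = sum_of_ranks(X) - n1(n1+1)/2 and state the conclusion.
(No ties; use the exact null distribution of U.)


Step 1: Combine and sort all 8 observations; assign midranks.
sorted (value, group): (11,X), (13,X), (21,X), (23,X), (26,Y), (27,Y), (31,Y), (35,Y)
ranks: 11->1, 13->2, 21->3, 23->4, 26->5, 27->6, 31->7, 35->8
Step 2: Rank sum for X: R1 = 1 + 2 + 3 + 4 = 10.
Step 3: U_X = R1 - n1(n1+1)/2 = 10 - 4*5/2 = 10 - 10 = 0.
       U_Y = n1*n2 - U_X = 16 - 0 = 16.
Step 4: No ties, so the exact null distribution of U (based on enumerating the C(8,4) = 70 equally likely rank assignments) gives the two-sided p-value.
Step 5: p-value = 0.028571; compare to alpha = 0.05. reject H0.

U_X = 0, p = 0.028571, reject H0 at alpha = 0.05.


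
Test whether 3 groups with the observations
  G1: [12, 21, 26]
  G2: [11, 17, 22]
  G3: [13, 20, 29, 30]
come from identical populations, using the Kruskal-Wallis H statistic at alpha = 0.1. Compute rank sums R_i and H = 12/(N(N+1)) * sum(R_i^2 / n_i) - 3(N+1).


Step 1: Combine all N = 10 observations and assign midranks.
sorted (value, group, rank): (11,G2,1), (12,G1,2), (13,G3,3), (17,G2,4), (20,G3,5), (21,G1,6), (22,G2,7), (26,G1,8), (29,G3,9), (30,G3,10)
Step 2: Sum ranks within each group.
R_1 = 16 (n_1 = 3)
R_2 = 12 (n_2 = 3)
R_3 = 27 (n_3 = 4)
Step 3: H = 12/(N(N+1)) * sum(R_i^2/n_i) - 3(N+1)
     = 12/(10*11) * (16^2/3 + 12^2/3 + 27^2/4) - 3*11
     = 0.109091 * 315.583 - 33
     = 1.427273.
Step 4: No ties, so H is used without correction.
Step 5: Under H0, H ~ chi^2(2); p-value = 0.489860.
Step 6: alpha = 0.1. fail to reject H0.

H = 1.4273, df = 2, p = 0.489860, fail to reject H0.


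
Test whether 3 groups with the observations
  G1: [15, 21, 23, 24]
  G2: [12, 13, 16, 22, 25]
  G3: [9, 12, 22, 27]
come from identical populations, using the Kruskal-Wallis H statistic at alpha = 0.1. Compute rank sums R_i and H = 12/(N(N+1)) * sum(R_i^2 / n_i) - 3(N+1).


Step 1: Combine all N = 13 observations and assign midranks.
sorted (value, group, rank): (9,G3,1), (12,G2,2.5), (12,G3,2.5), (13,G2,4), (15,G1,5), (16,G2,6), (21,G1,7), (22,G2,8.5), (22,G3,8.5), (23,G1,10), (24,G1,11), (25,G2,12), (27,G3,13)
Step 2: Sum ranks within each group.
R_1 = 33 (n_1 = 4)
R_2 = 33 (n_2 = 5)
R_3 = 25 (n_3 = 4)
Step 3: H = 12/(N(N+1)) * sum(R_i^2/n_i) - 3(N+1)
     = 12/(13*14) * (33^2/4 + 33^2/5 + 25^2/4) - 3*14
     = 0.065934 * 646.3 - 42
     = 0.613187.
Step 4: Ties present; correction factor C = 1 - 12/(13^3 - 13) = 0.994505. Corrected H = 0.613187 / 0.994505 = 0.616575.
Step 5: Under H0, H ~ chi^2(2); p-value = 0.734704.
Step 6: alpha = 0.1. fail to reject H0.

H = 0.6166, df = 2, p = 0.734704, fail to reject H0.


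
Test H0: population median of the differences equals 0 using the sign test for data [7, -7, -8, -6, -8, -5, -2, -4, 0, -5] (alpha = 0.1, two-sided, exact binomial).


Step 1: Discard zero differences. Original n = 10; n_eff = number of nonzero differences = 9.
Nonzero differences (with sign): +7, -7, -8, -6, -8, -5, -2, -4, -5
Step 2: Count signs: positive = 1, negative = 8.
Step 3: Under H0: P(positive) = 0.5, so the number of positives S ~ Bin(9, 0.5).
Step 4: Two-sided exact p-value = sum of Bin(9,0.5) probabilities at or below the observed probability = 0.039062.
Step 5: alpha = 0.1. reject H0.

n_eff = 9, pos = 1, neg = 8, p = 0.039062, reject H0.


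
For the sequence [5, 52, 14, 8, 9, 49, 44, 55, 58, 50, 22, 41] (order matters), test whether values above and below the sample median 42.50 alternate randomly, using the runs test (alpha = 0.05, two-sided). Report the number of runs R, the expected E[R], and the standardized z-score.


Step 1: Compute median = 42.50; label A = above, B = below.
Labels in order: BABBBAAAAABB  (n_A = 6, n_B = 6)
Step 2: Count runs R = 5.
Step 3: Under H0 (random ordering), E[R] = 2*n_A*n_B/(n_A+n_B) + 1 = 2*6*6/12 + 1 = 7.0000.
        Var[R] = 2*n_A*n_B*(2*n_A*n_B - n_A - n_B) / ((n_A+n_B)^2 * (n_A+n_B-1)) = 4320/1584 = 2.7273.
        SD[R] = 1.6514.
Step 4: Continuity-corrected z = (R + 0.5 - E[R]) / SD[R] = (5 + 0.5 - 7.0000) / 1.6514 = -0.9083.
Step 5: Two-sided p-value via normal approximation = 2*(1 - Phi(|z|)) = 0.363722.
Step 6: alpha = 0.05. fail to reject H0.

R = 5, z = -0.9083, p = 0.363722, fail to reject H0.


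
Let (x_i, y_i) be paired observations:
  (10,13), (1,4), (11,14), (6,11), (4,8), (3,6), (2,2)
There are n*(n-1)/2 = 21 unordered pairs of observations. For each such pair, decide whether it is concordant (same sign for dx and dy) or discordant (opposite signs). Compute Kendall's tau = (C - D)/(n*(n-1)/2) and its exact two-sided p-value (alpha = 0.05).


Step 1: Enumerate the 21 unordered pairs (i,j) with i<j and classify each by sign(x_j-x_i) * sign(y_j-y_i).
  (1,2):dx=-9,dy=-9->C; (1,3):dx=+1,dy=+1->C; (1,4):dx=-4,dy=-2->C; (1,5):dx=-6,dy=-5->C
  (1,6):dx=-7,dy=-7->C; (1,7):dx=-8,dy=-11->C; (2,3):dx=+10,dy=+10->C; (2,4):dx=+5,dy=+7->C
  (2,5):dx=+3,dy=+4->C; (2,6):dx=+2,dy=+2->C; (2,7):dx=+1,dy=-2->D; (3,4):dx=-5,dy=-3->C
  (3,5):dx=-7,dy=-6->C; (3,6):dx=-8,dy=-8->C; (3,7):dx=-9,dy=-12->C; (4,5):dx=-2,dy=-3->C
  (4,6):dx=-3,dy=-5->C; (4,7):dx=-4,dy=-9->C; (5,6):dx=-1,dy=-2->C; (5,7):dx=-2,dy=-6->C
  (6,7):dx=-1,dy=-4->C
Step 2: C = 20, D = 1, total pairs = 21.
Step 3: tau = (C - D)/(n(n-1)/2) = (20 - 1)/21 = 0.904762.
Step 4: Exact two-sided p-value (enumerate n! = 5040 permutations of y under H0): p = 0.002778.
Step 5: alpha = 0.05. reject H0.

tau_b = 0.9048 (C=20, D=1), p = 0.002778, reject H0.


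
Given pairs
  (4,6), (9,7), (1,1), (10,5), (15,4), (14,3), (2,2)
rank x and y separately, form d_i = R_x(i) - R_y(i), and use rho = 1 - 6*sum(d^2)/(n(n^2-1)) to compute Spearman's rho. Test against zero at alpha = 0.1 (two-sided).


Step 1: Rank x and y separately (midranks; no ties here).
rank(x): 4->3, 9->4, 1->1, 10->5, 15->7, 14->6, 2->2
rank(y): 6->6, 7->7, 1->1, 5->5, 4->4, 3->3, 2->2
Step 2: d_i = R_x(i) - R_y(i); compute d_i^2.
  (3-6)^2=9, (4-7)^2=9, (1-1)^2=0, (5-5)^2=0, (7-4)^2=9, (6-3)^2=9, (2-2)^2=0
sum(d^2) = 36.
Step 3: rho = 1 - 6*36 / (7*(7^2 - 1)) = 1 - 216/336 = 0.357143.
Step 4: Under H0, t = rho * sqrt((n-2)/(1-rho^2)) = 0.8550 ~ t(5).
Step 5: Two-sided p-value from the t-distribution with 5 df = 0.431611.
Step 6: alpha = 0.1. fail to reject H0.

rho = 0.3571, p = 0.431611, fail to reject H0 at alpha = 0.1.


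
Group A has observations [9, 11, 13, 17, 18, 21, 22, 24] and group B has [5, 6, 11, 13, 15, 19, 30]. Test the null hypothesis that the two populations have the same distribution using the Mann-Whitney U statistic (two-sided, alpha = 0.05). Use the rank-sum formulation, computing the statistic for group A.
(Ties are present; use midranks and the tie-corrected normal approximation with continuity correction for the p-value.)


Step 1: Combine and sort all 15 observations; assign midranks.
sorted (value, group): (5,Y), (6,Y), (9,X), (11,X), (11,Y), (13,X), (13,Y), (15,Y), (17,X), (18,X), (19,Y), (21,X), (22,X), (24,X), (30,Y)
ranks: 5->1, 6->2, 9->3, 11->4.5, 11->4.5, 13->6.5, 13->6.5, 15->8, 17->9, 18->10, 19->11, 21->12, 22->13, 24->14, 30->15
Step 2: Rank sum for X: R1 = 3 + 4.5 + 6.5 + 9 + 10 + 12 + 13 + 14 = 72.
Step 3: U_X = R1 - n1(n1+1)/2 = 72 - 8*9/2 = 72 - 36 = 36.
       U_Y = n1*n2 - U_X = 56 - 36 = 20.
Step 4: Ties are present, so use the tie-corrected normal approximation (with continuity correction) for the p-value.
Step 5: p-value = 0.384568; compare to alpha = 0.05. fail to reject H0.

U_X = 36, p = 0.384568, fail to reject H0 at alpha = 0.05.


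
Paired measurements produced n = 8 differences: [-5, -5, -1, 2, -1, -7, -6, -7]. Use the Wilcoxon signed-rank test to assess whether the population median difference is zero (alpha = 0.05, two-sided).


Step 1: Drop any zero differences (none here) and take |d_i|.
|d| = [5, 5, 1, 2, 1, 7, 6, 7]
Step 2: Midrank |d_i| (ties get averaged ranks).
ranks: |5|->4.5, |5|->4.5, |1|->1.5, |2|->3, |1|->1.5, |7|->7.5, |6|->6, |7|->7.5
Step 3: Attach original signs; sum ranks with positive sign and with negative sign.
W+ = 3 = 3
W- = 4.5 + 4.5 + 1.5 + 1.5 + 7.5 + 6 + 7.5 = 33
(Check: W+ + W- = 36 should equal n(n+1)/2 = 36.)
Step 4: Test statistic W = min(W+, W-) = 3.
Step 5: Ties in |d|, so use the tie-corrected normal approximation.
        E[W] = n(n+1)/4 = 8*9/4 = 18.
        Tie groups: |d|=1 (t=2), |d|=5 (t=2), |d|=7 (t=2); sum(t^3 - t) = 18.
        Var[W] = n(n+1)(2n+1)/24 - sum(t^3-t)/48 = 1224/24 - 18/48 = 50.625.
        z = (W - E[W]) / sqrt(Var[W]) = (3 - 18) / 7.1151 = -2.1082.
        Two-sided p = 2*Phi(z) = 0.035015.
Step 6: alpha = 0.05. reject H0.

W+ = 3, W- = 33, W = min = 3, p = 0.035015, reject H0.


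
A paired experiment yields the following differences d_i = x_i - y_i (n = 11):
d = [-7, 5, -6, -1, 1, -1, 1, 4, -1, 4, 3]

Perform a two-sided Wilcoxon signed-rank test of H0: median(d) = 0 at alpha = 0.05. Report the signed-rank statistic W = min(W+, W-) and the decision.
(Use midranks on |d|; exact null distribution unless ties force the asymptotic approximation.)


Step 1: Drop any zero differences (none here) and take |d_i|.
|d| = [7, 5, 6, 1, 1, 1, 1, 4, 1, 4, 3]
Step 2: Midrank |d_i| (ties get averaged ranks).
ranks: |7|->11, |5|->9, |6|->10, |1|->3, |1|->3, |1|->3, |1|->3, |4|->7.5, |1|->3, |4|->7.5, |3|->6
Step 3: Attach original signs; sum ranks with positive sign and with negative sign.
W+ = 9 + 3 + 3 + 7.5 + 7.5 + 6 = 36
W- = 11 + 10 + 3 + 3 + 3 = 30
(Check: W+ + W- = 66 should equal n(n+1)/2 = 66.)
Step 4: Test statistic W = min(W+, W-) = 30.
Step 5: Ties in |d|, so use the tie-corrected normal approximation.
        E[W] = n(n+1)/4 = 11*12/4 = 33.
        Tie groups: |d|=1 (t=5), |d|=4 (t=2); sum(t^3 - t) = 126.
        Var[W] = n(n+1)(2n+1)/24 - sum(t^3-t)/48 = 3036/24 - 126/48 = 123.875.
        z = (W - E[W]) / sqrt(Var[W]) = (30 - 33) / 11.1299 = -0.2695.
        Two-sided p = 2*Phi(z) = 0.787511.
Step 6: alpha = 0.05. fail to reject H0.

W+ = 36, W- = 30, W = min = 30, p = 0.787511, fail to reject H0.


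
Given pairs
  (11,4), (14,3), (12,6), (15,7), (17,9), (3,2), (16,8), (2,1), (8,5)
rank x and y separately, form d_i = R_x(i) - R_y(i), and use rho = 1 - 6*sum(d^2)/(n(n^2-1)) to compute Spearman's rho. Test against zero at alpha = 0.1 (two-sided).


Step 1: Rank x and y separately (midranks; no ties here).
rank(x): 11->4, 14->6, 12->5, 15->7, 17->9, 3->2, 16->8, 2->1, 8->3
rank(y): 4->4, 3->3, 6->6, 7->7, 9->9, 2->2, 8->8, 1->1, 5->5
Step 2: d_i = R_x(i) - R_y(i); compute d_i^2.
  (4-4)^2=0, (6-3)^2=9, (5-6)^2=1, (7-7)^2=0, (9-9)^2=0, (2-2)^2=0, (8-8)^2=0, (1-1)^2=0, (3-5)^2=4
sum(d^2) = 14.
Step 3: rho = 1 - 6*14 / (9*(9^2 - 1)) = 1 - 84/720 = 0.883333.
Step 4: Under H0, t = rho * sqrt((n-2)/(1-rho^2)) = 4.9858 ~ t(7).
Step 5: Two-sided p-value from the t-distribution with 7 df = 0.001591.
Step 6: alpha = 0.1. reject H0.

rho = 0.8833, p = 0.001591, reject H0 at alpha = 0.1.


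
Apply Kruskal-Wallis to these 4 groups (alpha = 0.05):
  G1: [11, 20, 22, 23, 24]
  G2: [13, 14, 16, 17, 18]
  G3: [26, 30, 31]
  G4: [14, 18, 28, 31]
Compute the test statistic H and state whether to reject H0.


Step 1: Combine all N = 17 observations and assign midranks.
sorted (value, group, rank): (11,G1,1), (13,G2,2), (14,G2,3.5), (14,G4,3.5), (16,G2,5), (17,G2,6), (18,G2,7.5), (18,G4,7.5), (20,G1,9), (22,G1,10), (23,G1,11), (24,G1,12), (26,G3,13), (28,G4,14), (30,G3,15), (31,G3,16.5), (31,G4,16.5)
Step 2: Sum ranks within each group.
R_1 = 43 (n_1 = 5)
R_2 = 24 (n_2 = 5)
R_3 = 44.5 (n_3 = 3)
R_4 = 41.5 (n_4 = 4)
Step 3: H = 12/(N(N+1)) * sum(R_i^2/n_i) - 3(N+1)
     = 12/(17*18) * (43^2/5 + 24^2/5 + 44.5^2/3 + 41.5^2/4) - 3*18
     = 0.039216 * 1575.65 - 54
     = 7.790033.
Step 4: Ties present; correction factor C = 1 - 18/(17^3 - 17) = 0.996324. Corrected H = 7.790033 / 0.996324 = 7.818778.
Step 5: Under H0, H ~ chi^2(3); p-value = 0.049909.
Step 6: alpha = 0.05. reject H0.

H = 7.8188, df = 3, p = 0.049909, reject H0.


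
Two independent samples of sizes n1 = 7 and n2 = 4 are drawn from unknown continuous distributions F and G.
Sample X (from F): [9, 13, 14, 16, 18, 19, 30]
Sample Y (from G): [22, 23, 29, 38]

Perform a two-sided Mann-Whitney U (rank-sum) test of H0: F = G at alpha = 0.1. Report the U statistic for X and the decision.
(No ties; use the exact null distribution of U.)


Step 1: Combine and sort all 11 observations; assign midranks.
sorted (value, group): (9,X), (13,X), (14,X), (16,X), (18,X), (19,X), (22,Y), (23,Y), (29,Y), (30,X), (38,Y)
ranks: 9->1, 13->2, 14->3, 16->4, 18->5, 19->6, 22->7, 23->8, 29->9, 30->10, 38->11
Step 2: Rank sum for X: R1 = 1 + 2 + 3 + 4 + 5 + 6 + 10 = 31.
Step 3: U_X = R1 - n1(n1+1)/2 = 31 - 7*8/2 = 31 - 28 = 3.
       U_Y = n1*n2 - U_X = 28 - 3 = 25.
Step 4: No ties, so the exact null distribution of U (based on enumerating the C(11,7) = 330 equally likely rank assignments) gives the two-sided p-value.
Step 5: p-value = 0.042424; compare to alpha = 0.1. reject H0.

U_X = 3, p = 0.042424, reject H0 at alpha = 0.1.


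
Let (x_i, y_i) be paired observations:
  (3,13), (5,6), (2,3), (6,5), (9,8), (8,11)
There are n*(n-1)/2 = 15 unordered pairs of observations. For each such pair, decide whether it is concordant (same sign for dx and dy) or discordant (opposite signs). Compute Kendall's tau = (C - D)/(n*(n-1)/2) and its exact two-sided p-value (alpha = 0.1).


Step 1: Enumerate the 15 unordered pairs (i,j) with i<j and classify each by sign(x_j-x_i) * sign(y_j-y_i).
  (1,2):dx=+2,dy=-7->D; (1,3):dx=-1,dy=-10->C; (1,4):dx=+3,dy=-8->D; (1,5):dx=+6,dy=-5->D
  (1,6):dx=+5,dy=-2->D; (2,3):dx=-3,dy=-3->C; (2,4):dx=+1,dy=-1->D; (2,5):dx=+4,dy=+2->C
  (2,6):dx=+3,dy=+5->C; (3,4):dx=+4,dy=+2->C; (3,5):dx=+7,dy=+5->C; (3,6):dx=+6,dy=+8->C
  (4,5):dx=+3,dy=+3->C; (4,6):dx=+2,dy=+6->C; (5,6):dx=-1,dy=+3->D
Step 2: C = 9, D = 6, total pairs = 15.
Step 3: tau = (C - D)/(n(n-1)/2) = (9 - 6)/15 = 0.200000.
Step 4: Exact two-sided p-value (enumerate n! = 720 permutations of y under H0): p = 0.719444.
Step 5: alpha = 0.1. fail to reject H0.

tau_b = 0.2000 (C=9, D=6), p = 0.719444, fail to reject H0.


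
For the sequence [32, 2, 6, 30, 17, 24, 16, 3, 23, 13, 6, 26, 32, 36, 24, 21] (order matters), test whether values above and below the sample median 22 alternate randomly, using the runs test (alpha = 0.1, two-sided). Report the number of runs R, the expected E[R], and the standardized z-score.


Step 1: Compute median = 22; label A = above, B = below.
Labels in order: ABBABABBABBAAAAB  (n_A = 8, n_B = 8)
Step 2: Count runs R = 10.
Step 3: Under H0 (random ordering), E[R] = 2*n_A*n_B/(n_A+n_B) + 1 = 2*8*8/16 + 1 = 9.0000.
        Var[R] = 2*n_A*n_B*(2*n_A*n_B - n_A - n_B) / ((n_A+n_B)^2 * (n_A+n_B-1)) = 14336/3840 = 3.7333.
        SD[R] = 1.9322.
Step 4: Continuity-corrected z = (R - 0.5 - E[R]) / SD[R] = (10 - 0.5 - 9.0000) / 1.9322 = 0.2588.
Step 5: Two-sided p-value via normal approximation = 2*(1 - Phi(|z|)) = 0.795809.
Step 6: alpha = 0.1. fail to reject H0.

R = 10, z = 0.2588, p = 0.795809, fail to reject H0.


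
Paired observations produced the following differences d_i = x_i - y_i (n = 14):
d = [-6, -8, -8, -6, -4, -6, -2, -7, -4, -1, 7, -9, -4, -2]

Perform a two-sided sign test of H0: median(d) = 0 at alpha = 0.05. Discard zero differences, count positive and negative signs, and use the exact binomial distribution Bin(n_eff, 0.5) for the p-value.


Step 1: Discard zero differences. Original n = 14; n_eff = number of nonzero differences = 14.
Nonzero differences (with sign): -6, -8, -8, -6, -4, -6, -2, -7, -4, -1, +7, -9, -4, -2
Step 2: Count signs: positive = 1, negative = 13.
Step 3: Under H0: P(positive) = 0.5, so the number of positives S ~ Bin(14, 0.5).
Step 4: Two-sided exact p-value = sum of Bin(14,0.5) probabilities at or below the observed probability = 0.001831.
Step 5: alpha = 0.05. reject H0.

n_eff = 14, pos = 1, neg = 13, p = 0.001831, reject H0.


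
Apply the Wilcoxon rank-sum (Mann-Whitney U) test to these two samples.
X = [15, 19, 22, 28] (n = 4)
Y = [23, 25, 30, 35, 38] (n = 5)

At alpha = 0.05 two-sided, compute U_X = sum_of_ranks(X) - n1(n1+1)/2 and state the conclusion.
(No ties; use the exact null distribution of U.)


Step 1: Combine and sort all 9 observations; assign midranks.
sorted (value, group): (15,X), (19,X), (22,X), (23,Y), (25,Y), (28,X), (30,Y), (35,Y), (38,Y)
ranks: 15->1, 19->2, 22->3, 23->4, 25->5, 28->6, 30->7, 35->8, 38->9
Step 2: Rank sum for X: R1 = 1 + 2 + 3 + 6 = 12.
Step 3: U_X = R1 - n1(n1+1)/2 = 12 - 4*5/2 = 12 - 10 = 2.
       U_Y = n1*n2 - U_X = 20 - 2 = 18.
Step 4: No ties, so the exact null distribution of U (based on enumerating the C(9,4) = 126 equally likely rank assignments) gives the two-sided p-value.
Step 5: p-value = 0.063492; compare to alpha = 0.05. fail to reject H0.

U_X = 2, p = 0.063492, fail to reject H0 at alpha = 0.05.


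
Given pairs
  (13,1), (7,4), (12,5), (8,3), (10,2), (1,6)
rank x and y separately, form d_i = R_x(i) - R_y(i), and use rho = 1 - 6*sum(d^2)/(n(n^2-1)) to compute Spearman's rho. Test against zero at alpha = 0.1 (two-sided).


Step 1: Rank x and y separately (midranks; no ties here).
rank(x): 13->6, 7->2, 12->5, 8->3, 10->4, 1->1
rank(y): 1->1, 4->4, 5->5, 3->3, 2->2, 6->6
Step 2: d_i = R_x(i) - R_y(i); compute d_i^2.
  (6-1)^2=25, (2-4)^2=4, (5-5)^2=0, (3-3)^2=0, (4-2)^2=4, (1-6)^2=25
sum(d^2) = 58.
Step 3: rho = 1 - 6*58 / (6*(6^2 - 1)) = 1 - 348/210 = -0.657143.
Step 4: Under H0, t = rho * sqrt((n-2)/(1-rho^2)) = -1.7436 ~ t(4).
Step 5: Two-sided p-value from the t-distribution with 4 df = 0.156175.
Step 6: alpha = 0.1. fail to reject H0.

rho = -0.6571, p = 0.156175, fail to reject H0 at alpha = 0.1.


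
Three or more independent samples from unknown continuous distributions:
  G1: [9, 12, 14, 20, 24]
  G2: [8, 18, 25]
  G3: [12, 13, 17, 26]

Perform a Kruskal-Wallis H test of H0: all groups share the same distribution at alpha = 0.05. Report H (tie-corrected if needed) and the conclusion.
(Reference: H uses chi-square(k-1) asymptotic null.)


Step 1: Combine all N = 12 observations and assign midranks.
sorted (value, group, rank): (8,G2,1), (9,G1,2), (12,G1,3.5), (12,G3,3.5), (13,G3,5), (14,G1,6), (17,G3,7), (18,G2,8), (20,G1,9), (24,G1,10), (25,G2,11), (26,G3,12)
Step 2: Sum ranks within each group.
R_1 = 30.5 (n_1 = 5)
R_2 = 20 (n_2 = 3)
R_3 = 27.5 (n_3 = 4)
Step 3: H = 12/(N(N+1)) * sum(R_i^2/n_i) - 3(N+1)
     = 12/(12*13) * (30.5^2/5 + 20^2/3 + 27.5^2/4) - 3*13
     = 0.076923 * 508.446 - 39
     = 0.111218.
Step 4: Ties present; correction factor C = 1 - 6/(12^3 - 12) = 0.996503. Corrected H = 0.111218 / 0.996503 = 0.111608.
Step 5: Under H0, H ~ chi^2(2); p-value = 0.945724.
Step 6: alpha = 0.05. fail to reject H0.

H = 0.1116, df = 2, p = 0.945724, fail to reject H0.


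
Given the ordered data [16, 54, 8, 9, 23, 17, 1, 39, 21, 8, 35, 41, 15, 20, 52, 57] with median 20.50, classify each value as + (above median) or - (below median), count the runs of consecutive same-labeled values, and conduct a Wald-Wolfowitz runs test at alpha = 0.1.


Step 1: Compute median = 20.50; label A = above, B = below.
Labels in order: BABBABBAABAABBAA  (n_A = 8, n_B = 8)
Step 2: Count runs R = 10.
Step 3: Under H0 (random ordering), E[R] = 2*n_A*n_B/(n_A+n_B) + 1 = 2*8*8/16 + 1 = 9.0000.
        Var[R] = 2*n_A*n_B*(2*n_A*n_B - n_A - n_B) / ((n_A+n_B)^2 * (n_A+n_B-1)) = 14336/3840 = 3.7333.
        SD[R] = 1.9322.
Step 4: Continuity-corrected z = (R - 0.5 - E[R]) / SD[R] = (10 - 0.5 - 9.0000) / 1.9322 = 0.2588.
Step 5: Two-sided p-value via normal approximation = 2*(1 - Phi(|z|)) = 0.795809.
Step 6: alpha = 0.1. fail to reject H0.

R = 10, z = 0.2588, p = 0.795809, fail to reject H0.


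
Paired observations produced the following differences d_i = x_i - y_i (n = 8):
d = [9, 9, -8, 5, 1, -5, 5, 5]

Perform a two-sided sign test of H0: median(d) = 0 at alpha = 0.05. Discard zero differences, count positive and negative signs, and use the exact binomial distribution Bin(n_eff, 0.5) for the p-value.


Step 1: Discard zero differences. Original n = 8; n_eff = number of nonzero differences = 8.
Nonzero differences (with sign): +9, +9, -8, +5, +1, -5, +5, +5
Step 2: Count signs: positive = 6, negative = 2.
Step 3: Under H0: P(positive) = 0.5, so the number of positives S ~ Bin(8, 0.5).
Step 4: Two-sided exact p-value = sum of Bin(8,0.5) probabilities at or below the observed probability = 0.289062.
Step 5: alpha = 0.05. fail to reject H0.

n_eff = 8, pos = 6, neg = 2, p = 0.289062, fail to reject H0.


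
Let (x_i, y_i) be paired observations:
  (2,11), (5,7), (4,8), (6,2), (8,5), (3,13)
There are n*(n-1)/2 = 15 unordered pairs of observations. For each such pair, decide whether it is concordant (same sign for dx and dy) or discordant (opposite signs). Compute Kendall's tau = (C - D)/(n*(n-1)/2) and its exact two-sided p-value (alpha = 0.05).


Step 1: Enumerate the 15 unordered pairs (i,j) with i<j and classify each by sign(x_j-x_i) * sign(y_j-y_i).
  (1,2):dx=+3,dy=-4->D; (1,3):dx=+2,dy=-3->D; (1,4):dx=+4,dy=-9->D; (1,5):dx=+6,dy=-6->D
  (1,6):dx=+1,dy=+2->C; (2,3):dx=-1,dy=+1->D; (2,4):dx=+1,dy=-5->D; (2,5):dx=+3,dy=-2->D
  (2,6):dx=-2,dy=+6->D; (3,4):dx=+2,dy=-6->D; (3,5):dx=+4,dy=-3->D; (3,6):dx=-1,dy=+5->D
  (4,5):dx=+2,dy=+3->C; (4,6):dx=-3,dy=+11->D; (5,6):dx=-5,dy=+8->D
Step 2: C = 2, D = 13, total pairs = 15.
Step 3: tau = (C - D)/(n(n-1)/2) = (2 - 13)/15 = -0.733333.
Step 4: Exact two-sided p-value (enumerate n! = 720 permutations of y under H0): p = 0.055556.
Step 5: alpha = 0.05. fail to reject H0.

tau_b = -0.7333 (C=2, D=13), p = 0.055556, fail to reject H0.


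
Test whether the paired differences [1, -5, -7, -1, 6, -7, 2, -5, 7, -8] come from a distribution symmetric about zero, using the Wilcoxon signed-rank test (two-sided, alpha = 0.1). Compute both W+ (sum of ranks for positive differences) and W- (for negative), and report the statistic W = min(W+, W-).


Step 1: Drop any zero differences (none here) and take |d_i|.
|d| = [1, 5, 7, 1, 6, 7, 2, 5, 7, 8]
Step 2: Midrank |d_i| (ties get averaged ranks).
ranks: |1|->1.5, |5|->4.5, |7|->8, |1|->1.5, |6|->6, |7|->8, |2|->3, |5|->4.5, |7|->8, |8|->10
Step 3: Attach original signs; sum ranks with positive sign and with negative sign.
W+ = 1.5 + 6 + 3 + 8 = 18.5
W- = 4.5 + 8 + 1.5 + 8 + 4.5 + 10 = 36.5
(Check: W+ + W- = 55 should equal n(n+1)/2 = 55.)
Step 4: Test statistic W = min(W+, W-) = 18.5.
Step 5: Ties in |d|, so use the tie-corrected normal approximation.
        E[W] = n(n+1)/4 = 10*11/4 = 27.5.
        Tie groups: |d|=1 (t=2), |d|=5 (t=2), |d|=7 (t=3); sum(t^3 - t) = 36.
        Var[W] = n(n+1)(2n+1)/24 - sum(t^3-t)/48 = 2310/24 - 36/48 = 95.5.
        z = (W - E[W]) / sqrt(Var[W]) = (18.5 - 27.5) / 9.7724 = -0.9210.
        Two-sided p = 2*Phi(z) = 0.357071.
Step 6: alpha = 0.1. fail to reject H0.

W+ = 18.5, W- = 36.5, W = min = 18.5, p = 0.357071, fail to reject H0.


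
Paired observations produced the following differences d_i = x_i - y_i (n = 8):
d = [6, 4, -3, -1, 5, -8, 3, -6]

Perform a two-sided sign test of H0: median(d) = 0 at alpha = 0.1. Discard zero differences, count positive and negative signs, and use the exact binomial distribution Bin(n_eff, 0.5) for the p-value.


Step 1: Discard zero differences. Original n = 8; n_eff = number of nonzero differences = 8.
Nonzero differences (with sign): +6, +4, -3, -1, +5, -8, +3, -6
Step 2: Count signs: positive = 4, negative = 4.
Step 3: Under H0: P(positive) = 0.5, so the number of positives S ~ Bin(8, 0.5).
Step 4: Two-sided exact p-value = sum of Bin(8,0.5) probabilities at or below the observed probability = 1.000000.
Step 5: alpha = 0.1. fail to reject H0.

n_eff = 8, pos = 4, neg = 4, p = 1.000000, fail to reject H0.


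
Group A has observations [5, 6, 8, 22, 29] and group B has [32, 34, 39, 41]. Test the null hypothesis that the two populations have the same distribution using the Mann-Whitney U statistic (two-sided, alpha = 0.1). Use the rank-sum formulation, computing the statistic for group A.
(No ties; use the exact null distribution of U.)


Step 1: Combine and sort all 9 observations; assign midranks.
sorted (value, group): (5,X), (6,X), (8,X), (22,X), (29,X), (32,Y), (34,Y), (39,Y), (41,Y)
ranks: 5->1, 6->2, 8->3, 22->4, 29->5, 32->6, 34->7, 39->8, 41->9
Step 2: Rank sum for X: R1 = 1 + 2 + 3 + 4 + 5 = 15.
Step 3: U_X = R1 - n1(n1+1)/2 = 15 - 5*6/2 = 15 - 15 = 0.
       U_Y = n1*n2 - U_X = 20 - 0 = 20.
Step 4: No ties, so the exact null distribution of U (based on enumerating the C(9,5) = 126 equally likely rank assignments) gives the two-sided p-value.
Step 5: p-value = 0.015873; compare to alpha = 0.1. reject H0.

U_X = 0, p = 0.015873, reject H0 at alpha = 0.1.


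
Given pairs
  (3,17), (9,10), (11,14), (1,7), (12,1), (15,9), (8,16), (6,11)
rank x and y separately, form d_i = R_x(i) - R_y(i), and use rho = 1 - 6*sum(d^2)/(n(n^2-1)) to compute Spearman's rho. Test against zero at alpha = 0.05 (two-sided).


Step 1: Rank x and y separately (midranks; no ties here).
rank(x): 3->2, 9->5, 11->6, 1->1, 12->7, 15->8, 8->4, 6->3
rank(y): 17->8, 10->4, 14->6, 7->2, 1->1, 9->3, 16->7, 11->5
Step 2: d_i = R_x(i) - R_y(i); compute d_i^2.
  (2-8)^2=36, (5-4)^2=1, (6-6)^2=0, (1-2)^2=1, (7-1)^2=36, (8-3)^2=25, (4-7)^2=9, (3-5)^2=4
sum(d^2) = 112.
Step 3: rho = 1 - 6*112 / (8*(8^2 - 1)) = 1 - 672/504 = -0.333333.
Step 4: Under H0, t = rho * sqrt((n-2)/(1-rho^2)) = -0.8660 ~ t(6).
Step 5: Two-sided p-value from the t-distribution with 6 df = 0.419753.
Step 6: alpha = 0.05. fail to reject H0.

rho = -0.3333, p = 0.419753, fail to reject H0 at alpha = 0.05.


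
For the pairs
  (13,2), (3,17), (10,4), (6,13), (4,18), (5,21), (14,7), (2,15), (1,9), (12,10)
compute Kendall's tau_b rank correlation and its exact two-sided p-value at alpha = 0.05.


Step 1: Enumerate the 45 unordered pairs (i,j) with i<j and classify each by sign(x_j-x_i) * sign(y_j-y_i).
  (1,2):dx=-10,dy=+15->D; (1,3):dx=-3,dy=+2->D; (1,4):dx=-7,dy=+11->D; (1,5):dx=-9,dy=+16->D
  (1,6):dx=-8,dy=+19->D; (1,7):dx=+1,dy=+5->C; (1,8):dx=-11,dy=+13->D; (1,9):dx=-12,dy=+7->D
  (1,10):dx=-1,dy=+8->D; (2,3):dx=+7,dy=-13->D; (2,4):dx=+3,dy=-4->D; (2,5):dx=+1,dy=+1->C
  (2,6):dx=+2,dy=+4->C; (2,7):dx=+11,dy=-10->D; (2,8):dx=-1,dy=-2->C; (2,9):dx=-2,dy=-8->C
  (2,10):dx=+9,dy=-7->D; (3,4):dx=-4,dy=+9->D; (3,5):dx=-6,dy=+14->D; (3,6):dx=-5,dy=+17->D
  (3,7):dx=+4,dy=+3->C; (3,8):dx=-8,dy=+11->D; (3,9):dx=-9,dy=+5->D; (3,10):dx=+2,dy=+6->C
  (4,5):dx=-2,dy=+5->D; (4,6):dx=-1,dy=+8->D; (4,7):dx=+8,dy=-6->D; (4,8):dx=-4,dy=+2->D
  (4,9):dx=-5,dy=-4->C; (4,10):dx=+6,dy=-3->D; (5,6):dx=+1,dy=+3->C; (5,7):dx=+10,dy=-11->D
  (5,8):dx=-2,dy=-3->C; (5,9):dx=-3,dy=-9->C; (5,10):dx=+8,dy=-8->D; (6,7):dx=+9,dy=-14->D
  (6,8):dx=-3,dy=-6->C; (6,9):dx=-4,dy=-12->C; (6,10):dx=+7,dy=-11->D; (7,8):dx=-12,dy=+8->D
  (7,9):dx=-13,dy=+2->D; (7,10):dx=-2,dy=+3->D; (8,9):dx=-1,dy=-6->C; (8,10):dx=+10,dy=-5->D
  (9,10):dx=+11,dy=+1->C
Step 2: C = 15, D = 30, total pairs = 45.
Step 3: tau = (C - D)/(n(n-1)/2) = (15 - 30)/45 = -0.333333.
Step 4: Exact two-sided p-value (enumerate n! = 3628800 permutations of y under H0): p = 0.216373.
Step 5: alpha = 0.05. fail to reject H0.

tau_b = -0.3333 (C=15, D=30), p = 0.216373, fail to reject H0.


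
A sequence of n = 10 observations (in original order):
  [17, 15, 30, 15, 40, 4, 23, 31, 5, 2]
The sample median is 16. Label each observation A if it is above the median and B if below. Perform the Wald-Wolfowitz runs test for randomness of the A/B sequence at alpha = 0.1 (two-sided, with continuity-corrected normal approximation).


Step 1: Compute median = 16; label A = above, B = below.
Labels in order: ABABABAABB  (n_A = 5, n_B = 5)
Step 2: Count runs R = 8.
Step 3: Under H0 (random ordering), E[R] = 2*n_A*n_B/(n_A+n_B) + 1 = 2*5*5/10 + 1 = 6.0000.
        Var[R] = 2*n_A*n_B*(2*n_A*n_B - n_A - n_B) / ((n_A+n_B)^2 * (n_A+n_B-1)) = 2000/900 = 2.2222.
        SD[R] = 1.4907.
Step 4: Continuity-corrected z = (R - 0.5 - E[R]) / SD[R] = (8 - 0.5 - 6.0000) / 1.4907 = 1.0062.
Step 5: Two-sided p-value via normal approximation = 2*(1 - Phi(|z|)) = 0.314305.
Step 6: alpha = 0.1. fail to reject H0.

R = 8, z = 1.0062, p = 0.314305, fail to reject H0.


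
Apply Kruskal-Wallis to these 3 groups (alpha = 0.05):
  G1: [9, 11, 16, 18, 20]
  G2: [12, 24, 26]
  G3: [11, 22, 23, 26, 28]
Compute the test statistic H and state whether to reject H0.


Step 1: Combine all N = 13 observations and assign midranks.
sorted (value, group, rank): (9,G1,1), (11,G1,2.5), (11,G3,2.5), (12,G2,4), (16,G1,5), (18,G1,6), (20,G1,7), (22,G3,8), (23,G3,9), (24,G2,10), (26,G2,11.5), (26,G3,11.5), (28,G3,13)
Step 2: Sum ranks within each group.
R_1 = 21.5 (n_1 = 5)
R_2 = 25.5 (n_2 = 3)
R_3 = 44 (n_3 = 5)
Step 3: H = 12/(N(N+1)) * sum(R_i^2/n_i) - 3(N+1)
     = 12/(13*14) * (21.5^2/5 + 25.5^2/3 + 44^2/5) - 3*14
     = 0.065934 * 696.4 - 42
     = 3.916484.
Step 4: Ties present; correction factor C = 1 - 12/(13^3 - 13) = 0.994505. Corrected H = 3.916484 / 0.994505 = 3.938122.
Step 5: Under H0, H ~ chi^2(2); p-value = 0.139588.
Step 6: alpha = 0.05. fail to reject H0.

H = 3.9381, df = 2, p = 0.139588, fail to reject H0.


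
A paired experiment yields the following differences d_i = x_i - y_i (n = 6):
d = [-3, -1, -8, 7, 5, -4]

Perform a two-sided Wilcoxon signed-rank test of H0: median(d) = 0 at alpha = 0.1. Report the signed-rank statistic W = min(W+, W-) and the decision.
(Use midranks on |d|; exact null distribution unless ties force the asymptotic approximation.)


Step 1: Drop any zero differences (none here) and take |d_i|.
|d| = [3, 1, 8, 7, 5, 4]
Step 2: Midrank |d_i| (ties get averaged ranks).
ranks: |3|->2, |1|->1, |8|->6, |7|->5, |5|->4, |4|->3
Step 3: Attach original signs; sum ranks with positive sign and with negative sign.
W+ = 5 + 4 = 9
W- = 2 + 1 + 6 + 3 = 12
(Check: W+ + W- = 21 should equal n(n+1)/2 = 21.)
Step 4: Test statistic W = min(W+, W-) = 9.
Step 5: No ties, so the exact null distribution over the 2^6 = 64 sign assignments gives the two-sided p-value = 0.843750.
Step 6: alpha = 0.1. fail to reject H0.

W+ = 9, W- = 12, W = min = 9, p = 0.843750, fail to reject H0.


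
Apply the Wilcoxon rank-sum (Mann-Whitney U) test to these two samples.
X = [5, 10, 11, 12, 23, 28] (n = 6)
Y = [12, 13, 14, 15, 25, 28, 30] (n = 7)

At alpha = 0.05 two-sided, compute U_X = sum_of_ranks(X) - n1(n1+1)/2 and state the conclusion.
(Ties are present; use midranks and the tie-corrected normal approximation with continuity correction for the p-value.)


Step 1: Combine and sort all 13 observations; assign midranks.
sorted (value, group): (5,X), (10,X), (11,X), (12,X), (12,Y), (13,Y), (14,Y), (15,Y), (23,X), (25,Y), (28,X), (28,Y), (30,Y)
ranks: 5->1, 10->2, 11->3, 12->4.5, 12->4.5, 13->6, 14->7, 15->8, 23->9, 25->10, 28->11.5, 28->11.5, 30->13
Step 2: Rank sum for X: R1 = 1 + 2 + 3 + 4.5 + 9 + 11.5 = 31.
Step 3: U_X = R1 - n1(n1+1)/2 = 31 - 6*7/2 = 31 - 21 = 10.
       U_Y = n1*n2 - U_X = 42 - 10 = 32.
Step 4: Ties are present, so use the tie-corrected normal approximation (with continuity correction) for the p-value.
Step 5: p-value = 0.132546; compare to alpha = 0.05. fail to reject H0.

U_X = 10, p = 0.132546, fail to reject H0 at alpha = 0.05.


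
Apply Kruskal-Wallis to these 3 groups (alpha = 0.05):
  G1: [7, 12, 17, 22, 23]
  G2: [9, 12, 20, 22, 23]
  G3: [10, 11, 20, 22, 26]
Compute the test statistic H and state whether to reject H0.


Step 1: Combine all N = 15 observations and assign midranks.
sorted (value, group, rank): (7,G1,1), (9,G2,2), (10,G3,3), (11,G3,4), (12,G1,5.5), (12,G2,5.5), (17,G1,7), (20,G2,8.5), (20,G3,8.5), (22,G1,11), (22,G2,11), (22,G3,11), (23,G1,13.5), (23,G2,13.5), (26,G3,15)
Step 2: Sum ranks within each group.
R_1 = 38 (n_1 = 5)
R_2 = 40.5 (n_2 = 5)
R_3 = 41.5 (n_3 = 5)
Step 3: H = 12/(N(N+1)) * sum(R_i^2/n_i) - 3(N+1)
     = 12/(15*16) * (38^2/5 + 40.5^2/5 + 41.5^2/5) - 3*16
     = 0.050000 * 961.3 - 48
     = 0.065000.
Step 4: Ties present; correction factor C = 1 - 42/(15^3 - 15) = 0.987500. Corrected H = 0.065000 / 0.987500 = 0.065823.
Step 5: Under H0, H ~ chi^2(2); p-value = 0.967624.
Step 6: alpha = 0.05. fail to reject H0.

H = 0.0658, df = 2, p = 0.967624, fail to reject H0.


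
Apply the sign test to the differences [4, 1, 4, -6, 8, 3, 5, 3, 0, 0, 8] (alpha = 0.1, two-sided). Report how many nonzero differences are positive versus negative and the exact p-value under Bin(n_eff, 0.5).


Step 1: Discard zero differences. Original n = 11; n_eff = number of nonzero differences = 9.
Nonzero differences (with sign): +4, +1, +4, -6, +8, +3, +5, +3, +8
Step 2: Count signs: positive = 8, negative = 1.
Step 3: Under H0: P(positive) = 0.5, so the number of positives S ~ Bin(9, 0.5).
Step 4: Two-sided exact p-value = sum of Bin(9,0.5) probabilities at or below the observed probability = 0.039062.
Step 5: alpha = 0.1. reject H0.

n_eff = 9, pos = 8, neg = 1, p = 0.039062, reject H0.


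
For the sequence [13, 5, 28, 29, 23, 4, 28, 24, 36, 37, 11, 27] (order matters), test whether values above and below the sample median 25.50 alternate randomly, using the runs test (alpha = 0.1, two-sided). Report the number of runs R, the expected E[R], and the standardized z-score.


Step 1: Compute median = 25.50; label A = above, B = below.
Labels in order: BBAABBABAABA  (n_A = 6, n_B = 6)
Step 2: Count runs R = 8.
Step 3: Under H0 (random ordering), E[R] = 2*n_A*n_B/(n_A+n_B) + 1 = 2*6*6/12 + 1 = 7.0000.
        Var[R] = 2*n_A*n_B*(2*n_A*n_B - n_A - n_B) / ((n_A+n_B)^2 * (n_A+n_B-1)) = 4320/1584 = 2.7273.
        SD[R] = 1.6514.
Step 4: Continuity-corrected z = (R - 0.5 - E[R]) / SD[R] = (8 - 0.5 - 7.0000) / 1.6514 = 0.3028.
Step 5: Two-sided p-value via normal approximation = 2*(1 - Phi(|z|)) = 0.762069.
Step 6: alpha = 0.1. fail to reject H0.

R = 8, z = 0.3028, p = 0.762069, fail to reject H0.


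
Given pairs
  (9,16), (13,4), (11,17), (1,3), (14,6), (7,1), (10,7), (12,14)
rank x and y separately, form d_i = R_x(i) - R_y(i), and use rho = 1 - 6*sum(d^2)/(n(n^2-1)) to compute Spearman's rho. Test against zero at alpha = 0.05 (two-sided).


Step 1: Rank x and y separately (midranks; no ties here).
rank(x): 9->3, 13->7, 11->5, 1->1, 14->8, 7->2, 10->4, 12->6
rank(y): 16->7, 4->3, 17->8, 3->2, 6->4, 1->1, 7->5, 14->6
Step 2: d_i = R_x(i) - R_y(i); compute d_i^2.
  (3-7)^2=16, (7-3)^2=16, (5-8)^2=9, (1-2)^2=1, (8-4)^2=16, (2-1)^2=1, (4-5)^2=1, (6-6)^2=0
sum(d^2) = 60.
Step 3: rho = 1 - 6*60 / (8*(8^2 - 1)) = 1 - 360/504 = 0.285714.
Step 4: Under H0, t = rho * sqrt((n-2)/(1-rho^2)) = 0.7303 ~ t(6).
Step 5: Two-sided p-value from the t-distribution with 6 df = 0.492726.
Step 6: alpha = 0.05. fail to reject H0.

rho = 0.2857, p = 0.492726, fail to reject H0 at alpha = 0.05.


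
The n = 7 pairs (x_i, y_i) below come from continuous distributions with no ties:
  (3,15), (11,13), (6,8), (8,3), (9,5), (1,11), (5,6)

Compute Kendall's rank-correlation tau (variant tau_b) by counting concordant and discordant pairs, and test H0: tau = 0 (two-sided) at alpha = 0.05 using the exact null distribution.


Step 1: Enumerate the 21 unordered pairs (i,j) with i<j and classify each by sign(x_j-x_i) * sign(y_j-y_i).
  (1,2):dx=+8,dy=-2->D; (1,3):dx=+3,dy=-7->D; (1,4):dx=+5,dy=-12->D; (1,5):dx=+6,dy=-10->D
  (1,6):dx=-2,dy=-4->C; (1,7):dx=+2,dy=-9->D; (2,3):dx=-5,dy=-5->C; (2,4):dx=-3,dy=-10->C
  (2,5):dx=-2,dy=-8->C; (2,6):dx=-10,dy=-2->C; (2,7):dx=-6,dy=-7->C; (3,4):dx=+2,dy=-5->D
  (3,5):dx=+3,dy=-3->D; (3,6):dx=-5,dy=+3->D; (3,7):dx=-1,dy=-2->C; (4,5):dx=+1,dy=+2->C
  (4,6):dx=-7,dy=+8->D; (4,7):dx=-3,dy=+3->D; (5,6):dx=-8,dy=+6->D; (5,7):dx=-4,dy=+1->D
  (6,7):dx=+4,dy=-5->D
Step 2: C = 8, D = 13, total pairs = 21.
Step 3: tau = (C - D)/(n(n-1)/2) = (8 - 13)/21 = -0.238095.
Step 4: Exact two-sided p-value (enumerate n! = 5040 permutations of y under H0): p = 0.561905.
Step 5: alpha = 0.05. fail to reject H0.

tau_b = -0.2381 (C=8, D=13), p = 0.561905, fail to reject H0.
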